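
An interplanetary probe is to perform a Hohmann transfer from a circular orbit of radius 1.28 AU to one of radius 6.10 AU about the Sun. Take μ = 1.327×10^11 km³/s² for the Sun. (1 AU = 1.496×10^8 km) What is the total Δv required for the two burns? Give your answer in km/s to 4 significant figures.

Δv = 12.48 km/s

In km: r₁ = 1.28 × 1.496×10^8 = 1.91488×10^8 km; r₂ = 6.10 × 1.496×10^8 = 9.1256×10^8 km.
Transfer-ellipse semi-major axis a_t = (r₁ + r₂)/2 = (1.91488×10^8 + 9.1256×10^8)/2 = 5.52024×10^8 km.
At r₁ the circular-orbit speed is v₁ = √(μ/r₁) = 26.325 km/s.
On the transfer ellipse at r₁, v² = μ(2/r − 1/a) gives v_p = √[μ(2/r₁ − 1/a_t)] = 33.847 km/s.
First burn Δv₁ = |v_p − v₁| = 7.522 km/s.
Circular speed at r₂: v₂ = √(μ/r₂) = 12.059 km/s.
Transfer-orbit speed at r₂: v_a = √[μ(2/r₂ − 1/a_t)] = 7.1023 km/s.
Second burn Δv₂ = |v₂ − v_a| = 4.957 km/s.
Total Δv = Δv₁ + Δv₂ = 12.48 km/s.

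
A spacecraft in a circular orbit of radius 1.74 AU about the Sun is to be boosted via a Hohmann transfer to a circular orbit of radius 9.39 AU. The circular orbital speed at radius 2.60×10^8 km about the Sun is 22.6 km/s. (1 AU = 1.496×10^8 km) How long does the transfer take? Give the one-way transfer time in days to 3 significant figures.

t = 2400 days

From the circular-orbit relation v² = μ/r at r = 2.60×10^8 km: μ = v²r = (22.6)² × 2.60×10^8 = 1.32798×10^11 km³/s².
In km: r₁ = 1.74 × 1.496×10^8 = 2.60304×10^8 km; r₂ = 9.39 × 1.496×10^8 = 1.404744×10^9 km.
The Hohmann ellipse has a_t = (r₁ + r₂)/2 = 8.32524×10^8 km.
Half the transfer-orbit period gives t = π√(a_t³/μ) = 2.071×10^8 s.
Converting: 2.071×10^8 s ÷ 86400 s/day = 2400 days.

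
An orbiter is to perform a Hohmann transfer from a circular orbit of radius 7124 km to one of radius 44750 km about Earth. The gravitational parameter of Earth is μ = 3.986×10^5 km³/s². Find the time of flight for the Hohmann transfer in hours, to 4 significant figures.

The Hohmann ellipse has a_t = (r₁ + r₂)/2 = 25937 km.
Transfer time t = π√(a_t³/μ) = π√((25937)³ / 3.986×10^5) = 20786 s.
Converting: 20786 s ÷ 3600 s/hour = 5.774 hours.

t = 5.774 hours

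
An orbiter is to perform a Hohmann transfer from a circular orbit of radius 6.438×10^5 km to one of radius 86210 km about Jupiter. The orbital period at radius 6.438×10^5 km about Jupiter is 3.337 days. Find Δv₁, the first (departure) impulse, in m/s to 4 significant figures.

Δv₁ = 7212 m/s

From Kepler's third law T² = 4π²r³/μ at r = 6.438×10^5 km, T = 3.337 days = 3.337 × 86400 s = 2.883168×10^5 s: μ = 4π²r³/T² = 1.26728×10^8 km³/s².
Transfer-ellipse semi-major axis a_t = (r₁ + r₂)/2 = (6.438×10^5 + 86210)/2 = 3.65005×10^5 km.
On the circular orbit at r = 6.438×10^5 km, v_c = √(μ/r) = 14.0301 km/s.
Transfer-orbit speed at the same r (vis-viva, a = a_t): v_t = √[μ(2/r − 1/a_t)] = 6.81852 km/s.
Δv₁ = |v_t − v_c| = |6.81852 − 14.0301| = 7.212 km/s.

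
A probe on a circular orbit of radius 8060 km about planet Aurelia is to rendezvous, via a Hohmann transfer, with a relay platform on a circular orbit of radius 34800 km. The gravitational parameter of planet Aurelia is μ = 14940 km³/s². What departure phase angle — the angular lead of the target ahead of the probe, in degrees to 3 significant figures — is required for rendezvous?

φ = 93.0°

Transfer-ellipse semi-major axis a_t = (r₁ + r₂)/2 = (8060 + 34800)/2 = 21430 km.
Transfer time t = π√(a_t³/μ) = 80632 s.
Target angular speed ω₂ = √(μ/r₂³) = 1.8828×10^-5 rad/s.
Angle swept by the target during transfer: ω₂·t = 1.5181 rad = 86.98°.
Arrival is 180° from departure on the ellipse, so φ = 180° − 86.98° = 93.0°.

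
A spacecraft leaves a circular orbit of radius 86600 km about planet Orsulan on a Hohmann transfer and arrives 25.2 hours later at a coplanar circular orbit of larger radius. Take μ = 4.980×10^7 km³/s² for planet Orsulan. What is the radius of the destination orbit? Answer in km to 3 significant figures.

r₂ = 6.06×10^5 km

Transfer time t = 25.2 hours = 90720 s, and t = π√(a_t³/μ).
So a_t = (μ t²/π²)^(1/3) = (4.980×10^7 × (90720)² / π²)^(1/3) = 3.4629×10^5 km.
Since a_t = (r₁ + r₂)/2, r₂ = 2a_t − r₁ = 2×3.4629×10^5 − 86600 = 6.0598×10^5 km.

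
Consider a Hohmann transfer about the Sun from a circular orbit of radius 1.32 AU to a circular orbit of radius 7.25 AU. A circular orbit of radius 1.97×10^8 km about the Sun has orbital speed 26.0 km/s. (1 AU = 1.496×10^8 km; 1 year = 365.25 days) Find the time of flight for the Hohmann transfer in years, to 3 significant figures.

From the circular-orbit relation v² = μ/r at r = 1.97×10^8 km: μ = v²r = (26.0)² × 1.97×10^8 = 1.33172×10^11 km³/s².
In km: r₁ = 1.32 × 1.496×10^8 = 1.97472×10^8 km; r₂ = 7.25 × 1.496×10^8 = 1.0846×10^9 km.
The Hohmann ellipse has a_t = (r₁ + r₂)/2 = 6.41036×10^8 km.
Half the transfer-orbit period gives t = π√(a_t³/μ) = 1.397×10^8 s.
Converting: 1.397×10^8 s ÷ 3.15576×10^7 s/year (365.25 × 86400) = 4.43 years.

t = 4.43 years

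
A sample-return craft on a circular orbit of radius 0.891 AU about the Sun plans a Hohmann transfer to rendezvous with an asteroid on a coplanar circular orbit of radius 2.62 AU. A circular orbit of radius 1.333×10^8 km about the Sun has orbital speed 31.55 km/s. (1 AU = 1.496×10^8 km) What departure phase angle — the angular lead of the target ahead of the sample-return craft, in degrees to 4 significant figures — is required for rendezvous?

From the circular-orbit relation v² = μ/r at r = 1.333×10^8 km: μ = v²r = (31.55)² × 1.333×10^8 = 1.32687×10^11 km³/s².
In km: r₁ = 0.891 × 1.496×10^8 = 1.332936×10^8 km; r₂ = 2.62 × 1.496×10^8 = 3.91952×10^8 km.
The Hohmann ellipse has a_t = (r₁ + r₂)/2 = 2.626228×10^8 km.
The half-period of the transfer ellipse is t = π√(a_t³/μ) = 3.671×10^7 s.
Target angular speed ω₂ = √(μ/r₂³) = 4.694×10^-8 rad/s.
Angle swept by the target during transfer: ω₂·t = 1.723 rad = 98.72°.
The sample-return craft traverses 180° on the transfer ellipse, so the target must lead by 180° − 98.72° = 81.28°.

φ = 81.28°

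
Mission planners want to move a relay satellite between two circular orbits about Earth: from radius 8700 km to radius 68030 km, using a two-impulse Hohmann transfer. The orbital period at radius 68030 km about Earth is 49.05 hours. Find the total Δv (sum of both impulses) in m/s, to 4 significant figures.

Δv = 3513 m/s

From Kepler's third law T² = 4π²r³/μ at r = 68030 km, T = 49.05 hours = 49.05 × 3600 s = 1.7658×10^5 s: μ = 4π²r³/T² = 3.98637×10^5 km³/s².
The Hohmann ellipse has a_t = (r₁ + r₂)/2 = 38365 km.
Circular speed at r₁: v₁ = √(μ/r₁) = √(3.98637×10^5/8700) = 6.769 km/s.
Transfer-orbit speed at r₁ (v² = μ(2/r − 1/a)): v_p = √[μ(2/r₁ − 1/a_t)] = 9.014 km/s.
First burn Δv₁ = |v_p − v₁| = 2.245 km/s.
At r₂, v₂ = √(μ/r₂) = 2.421 km/s.
Transfer-orbit speed at r₂: v_a = √[μ(2/r₂ − 1/a_t)] = 1.153 km/s.
Second burn Δv₂ = |v₂ − v_a| = 1.268 km/s.
Total Δv = Δv₁ + Δv₂ = 3.513 km/s.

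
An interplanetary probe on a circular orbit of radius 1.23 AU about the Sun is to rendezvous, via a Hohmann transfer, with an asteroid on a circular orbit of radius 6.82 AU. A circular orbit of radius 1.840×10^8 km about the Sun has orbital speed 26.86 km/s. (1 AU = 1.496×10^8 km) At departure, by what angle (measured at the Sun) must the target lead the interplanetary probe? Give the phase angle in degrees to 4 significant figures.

From the circular-orbit relation v² = μ/r at r = 1.840×10^8 km: μ = v²r = (26.86)² × 1.840×10^8 = 1.32749×10^11 km³/s².
In km: r₁ = 1.23 × 1.496×10^8 = 1.84008×10^8 km; r₂ = 6.82 × 1.496×10^8 = 1.020272×10^9 km.
Transfer-ellipse semi-major axis a_t = (r₁ + r₂)/2 = (1.84008×10^8 + 1.020272×10^9)/2 = 6.0214×10^8 km.
Transfer time t = π√(a_t³/μ) = 1.27403×10^8 s.
The target's mean motion on its circular orbit is ω₂ = √(μ/r₂³) = 1.11800×10^-8 rad/s.
Angle swept by the target during transfer: ω₂·t = 1.4244 rad = 81.61°.
Arrival is 180° from departure on the ellipse, so φ = 180° − 81.61° = 98.39°.

φ = 98.39°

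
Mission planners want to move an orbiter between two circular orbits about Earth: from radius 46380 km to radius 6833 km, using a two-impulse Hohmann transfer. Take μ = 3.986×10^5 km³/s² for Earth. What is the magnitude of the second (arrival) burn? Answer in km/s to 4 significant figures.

Δv₂ = 2.446 km/s

Semi-major axis of the transfer orbit: a_t = (46380 + 6833)/2 = 26606.5 km.
Circular speed at r = 6833 km: v_c = √(μ/r) = 7.6377 km/s.
Vis-viva on the transfer ellipse at r = 6833 km gives v_t = √[μ(2/r − 1/a_t)] = 10.084 km/s.
Δv₂ = |v_t − v_c| = |10.084 − 7.6377| = 2.446 km/s.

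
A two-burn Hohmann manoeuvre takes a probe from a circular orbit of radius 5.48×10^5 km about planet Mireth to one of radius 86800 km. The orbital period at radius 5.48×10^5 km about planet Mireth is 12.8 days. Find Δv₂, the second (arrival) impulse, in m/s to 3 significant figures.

From Kepler's third law T² = 4π²r³/μ at r = 5.48×10^5 km, T = 12.8 days = 12.8 × 86400 s = 1.10592×10^6 s: μ = 4π²r³/T² = 5.31195×10^6 km³/s².
Semi-major axis of the transfer orbit: a_t = (5.480×10^5 + 86800)/2 = 3.174×10^5 km.
On the circular orbit at r = 86800 km, v_c = √(μ/r) = 7.8229 km/s.
Transfer-orbit speed at the same r (vis-viva, a = a_t): v_t = √[μ(2/r − 1/a_t)] = 10.279 km/s.
Δv₂ = |v_t − v_c| = |10.279 − 7.8229| = 2.456 km/s.

Δv₂ = 2460 m/s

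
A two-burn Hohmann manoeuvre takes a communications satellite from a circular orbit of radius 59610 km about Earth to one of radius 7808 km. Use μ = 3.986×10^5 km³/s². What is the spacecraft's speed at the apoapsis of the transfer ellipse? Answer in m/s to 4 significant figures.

v = 1245 m/s

Semi-major axis of the transfer orbit: a_t = (59610 + 7808)/2 = 33709 km.
At apoapsis, r = 59610 km.
Applying v² = μ(2/r − 1/a_t): v = 1.245 km/s.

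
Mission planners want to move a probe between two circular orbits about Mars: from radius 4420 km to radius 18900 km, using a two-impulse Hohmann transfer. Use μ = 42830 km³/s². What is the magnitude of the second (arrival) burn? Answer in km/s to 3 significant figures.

Transfer-ellipse semi-major axis a_t = (r₁ + r₂)/2 = (4420 + 18900)/2 = 11660 km.
Circular speed at r = 18900 km: v_c = √(μ/r) = 1.50537 km/s.
Vis-viva on the transfer ellipse at r = 18900 km gives v_t = √[μ(2/r − 1/a_t)] = 0.926840 km/s.
Δv₂ = |v_t − v_c| = |0.926840 − 1.50537| = 0.5785 km/s.

Δv₂ = 0.579 km/s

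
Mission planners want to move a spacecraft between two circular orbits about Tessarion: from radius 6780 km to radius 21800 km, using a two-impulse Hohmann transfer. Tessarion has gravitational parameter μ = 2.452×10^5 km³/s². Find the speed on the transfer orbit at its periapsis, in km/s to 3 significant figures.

v = 7.43 km/s

Semi-major axis of the transfer orbit: a_t = (6780 + 21800)/2 = 14290 km.
At periapsis, r = 6780 km.
Applying v² = μ(2/r − 1/a_t): v = 7.428 km/s.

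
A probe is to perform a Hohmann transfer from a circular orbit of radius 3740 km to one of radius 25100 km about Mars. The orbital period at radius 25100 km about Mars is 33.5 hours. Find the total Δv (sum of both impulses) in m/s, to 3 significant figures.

From Kepler's third law T² = 4π²r³/μ at r = 25100 km, T = 33.5 hours = 33.5 × 3600 s = 1.206×10^5 s: μ = 4π²r³/T² = 42922.6 km³/s².
The Hohmann ellipse has a_t = (r₁ + r₂)/2 = 14420 km.
At r₁ the circular-orbit speed is v₁ = √(μ/r₁) = 3.388 km/s.
On the transfer ellipse at r₁, vis-viva gives v_p = √[μ(2/r₁ − 1/a_t)] = 4.470 km/s.
First burn Δv₁ = |v_p − v₁| = 1.082 km/s.
Circular speed at r₂: v₂ = √(μ/r₂) = 1.3077 km/s.
Transfer-orbit speed at r₂: v_a = √[μ(2/r₂ − 1/a_t)] = 0.66598 km/s.
Second burn Δv₂ = |v₂ − v_a| = 0.6417 km/s.
Total Δv = Δv₁ + Δv₂ = 1.724 km/s.

Δv = 1720 m/s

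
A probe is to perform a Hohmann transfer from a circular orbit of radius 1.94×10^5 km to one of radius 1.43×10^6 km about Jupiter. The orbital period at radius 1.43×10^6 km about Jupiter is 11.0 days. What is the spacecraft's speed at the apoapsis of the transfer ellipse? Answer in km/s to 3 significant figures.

From Kepler's third law T² = 4π²r³/μ at r = 1.43×10^6 km, T = 11.0 days = 11.0 × 86400 s = 9.504×10^5 s: μ = 4π²r³/T² = 1.27807×10^8 km³/s².
Transfer-ellipse semi-major axis a_t = (r₁ + r₂)/2 = (1.940×10^5 + 1.430×10^6)/2 = 8.120×10^5 km.
The apoapsis of the transfer ellipse is at r = 1.430×10^6 km.
From the vis-viva equation, v = √[μ(2/r − 1/a_t)] = 4.621 km/s.

v = 4.62 km/s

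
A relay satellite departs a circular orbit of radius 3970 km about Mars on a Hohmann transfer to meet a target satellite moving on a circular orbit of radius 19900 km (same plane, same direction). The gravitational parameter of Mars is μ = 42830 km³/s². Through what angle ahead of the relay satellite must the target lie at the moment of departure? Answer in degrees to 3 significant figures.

φ = 96.4°

Transfer-ellipse semi-major axis a_t = (r₁ + r₂)/2 = (3970 + 19900)/2 = 11935 km.
Transfer time t = π√(a_t³/μ) = 19792.9 s.
The target's mean motion on its circular orbit is ω₂ = √(μ/r₂³) = 7.37215×10^-5 rad/s.
Angle swept by the target during transfer: ω₂·t = 1.45916 rad = 83.60°.
Arrival is 180° from departure on the ellipse, so φ = 180° − 83.60° = 96.4°.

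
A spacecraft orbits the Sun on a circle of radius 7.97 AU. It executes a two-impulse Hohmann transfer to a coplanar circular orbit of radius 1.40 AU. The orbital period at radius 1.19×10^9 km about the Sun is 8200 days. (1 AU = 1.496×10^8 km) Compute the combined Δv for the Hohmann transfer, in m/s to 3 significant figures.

From Kepler's third law T² = 4π²r³/μ at r = 1.19×10^9 km, T = 8200 days = 8200 × 86400 s = 7.0848×10^8 s: μ = 4π²r³/T² = 1.32540×10^11 km³/s².
In km: r₁ = 7.97 × 1.496×10^8 = 1.192312×10^9 km; r₂ = 1.40 × 1.496×10^8 = 2.0944×10^8 km.
Semi-major axis of the transfer orbit: a_t = (1.192312×10^9 + 2.0944×10^8)/2 = 7.00876×10^8 km.
Circular speed at r₁: v₁ = √(μ/r₁) = √(1.32540×10^11/1.192312×10^9) = 10.5433 km/s.
On the transfer ellipse at r₁, vis-viva equation gives v_a = √[μ(2/r₁ − 1/a_t)] = 5.76351 km/s.
First burn Δv₁ = |v_a − v₁| = 4.7798 km/s.
At r₂, v₂ = √(μ/r₂) = 25.156076 km/s.
Transfer-orbit speed at r₂: v_p = √[μ(2/r₂ − 1/a_t)] = 32.810834 km/s.
Second burn Δv₂ = |v₂ − v_p| = 7.6548 km/s.
Δv = Δv₁ + Δv₂ = 4.7798 + 7.6548 = 12.43 km/s.

Δv = 12400 m/s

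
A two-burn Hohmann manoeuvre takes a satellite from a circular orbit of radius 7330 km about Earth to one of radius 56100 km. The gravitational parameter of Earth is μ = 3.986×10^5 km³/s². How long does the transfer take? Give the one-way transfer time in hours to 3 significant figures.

Semi-major axis of the transfer orbit: a_t = (7330 + 56100)/2 = 31715 km.
Transfer time t = π√(a_t³/μ) = π√((31715)³ / 3.986×10^5) = 28100 s.
Converting: 28100 s ÷ 3600 s/hour = 7.81 hours.

t = 7.81 hours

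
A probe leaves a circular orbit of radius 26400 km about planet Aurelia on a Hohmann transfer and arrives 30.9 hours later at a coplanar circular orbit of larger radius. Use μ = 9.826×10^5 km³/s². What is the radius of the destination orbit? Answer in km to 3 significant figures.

r₂ = 1.88×10^5 km

Transfer time t = 30.9 hours = 1.1124×10^5 s, and t = π√(a_t³/μ).
So a_t = (μ t²/π²)^(1/3) = (9.826×10^5 × (1.1124×10^5)² / π²)^(1/3) = 1.0720×10^5 km.
Since a_t = (r₁ + r₂)/2, r₂ = 2a_t − r₁ = 2×1.0720×10^5 − 26400 = 1.880×10^5 km.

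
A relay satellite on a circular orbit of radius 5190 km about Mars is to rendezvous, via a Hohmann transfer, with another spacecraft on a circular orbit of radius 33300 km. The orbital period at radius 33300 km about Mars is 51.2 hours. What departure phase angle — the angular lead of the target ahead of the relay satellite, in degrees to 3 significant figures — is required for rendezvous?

From Kepler's third law T² = 4π²r³/μ at r = 33300 km, T = 51.2 hours = 51.2 × 3600 s = 1.8432×10^5 s: μ = 4π²r³/T² = 42908.9 km³/s².
Semi-major axis of the transfer orbit: a_t = (5190 + 33300)/2 = 19245 km.
Transfer time t = π√(a_t³/μ) = 40490.5 s.
Target angular speed ω₂ = √(μ/r₂³) = 3.40885×10^-5 rad/s.
Angle swept by the target during transfer: ω₂·t = 1.38026 rad = 79.08°.
The relay satellite traverses 180° on the transfer ellipse, so the target must lead by 180° − 79.08° = 101°.

φ = 101°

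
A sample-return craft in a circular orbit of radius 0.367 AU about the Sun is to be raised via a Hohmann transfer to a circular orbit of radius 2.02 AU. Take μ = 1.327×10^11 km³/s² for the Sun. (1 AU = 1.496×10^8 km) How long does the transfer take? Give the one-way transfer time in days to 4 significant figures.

In km: r₁ = 0.367 × 1.496×10^8 = 5.49032×10^7 km; r₂ = 2.02 × 1.496×10^8 = 3.02192×10^8 km.
Semi-major axis of the transfer orbit: a_t = (5.49032×10^7 + 3.02192×10^8)/2 = 1.785476×10^8 km.
Half the transfer-orbit period gives t = π√(a_t³/μ) = 2.0575×10^7 s.
Converting: 2.0575×10^7 s ÷ 86400 s/day = 238.1 days.

t = 238.1 days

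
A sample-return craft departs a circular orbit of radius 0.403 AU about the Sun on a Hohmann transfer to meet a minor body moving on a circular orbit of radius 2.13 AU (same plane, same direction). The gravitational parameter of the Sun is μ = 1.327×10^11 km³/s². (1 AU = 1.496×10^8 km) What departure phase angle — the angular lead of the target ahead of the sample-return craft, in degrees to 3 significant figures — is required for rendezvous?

φ = 97.5°

In km: r₁ = 0.403 × 1.496×10^8 = 6.02888×10^7 km; r₂ = 2.13 × 1.496×10^8 = 3.18648×10^8 km.
The Hohmann ellipse has a_t = (r₁ + r₂)/2 = 1.894684×10^8 km.
The half-period of the transfer ellipse is t = π√(a_t³/μ) = 2.24916×10^7 s.
Target angular speed ω₂ = √(μ/r₂³) = 6.40426×10^-8 rad/s.
Angle swept by the target during transfer: ω₂·t = 1.4404 rad = 82.53°.
The sample-return craft traverses 180° on the transfer ellipse, so the target must lead by 180° − 82.53° = 97.5°.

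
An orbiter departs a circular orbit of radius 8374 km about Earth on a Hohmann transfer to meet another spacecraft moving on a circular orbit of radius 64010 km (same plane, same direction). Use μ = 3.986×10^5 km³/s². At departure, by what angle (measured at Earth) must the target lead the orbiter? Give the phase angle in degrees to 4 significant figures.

The Hohmann ellipse has a_t = (r₁ + r₂)/2 = 36192 km.
Transfer time t = π√(a_t³/μ) = 34261 s.
The target's mean motion on its circular orbit is ω₂ = √(μ/r₂³) = 3.8985×10^-5 rad/s.
Angle swept by the target during transfer: ω₂·t = 1.3357 rad = 76.53°.
Arrival is 180° from departure on the ellipse, so φ = 180° − 76.53° = 103.5°.

φ = 103.5°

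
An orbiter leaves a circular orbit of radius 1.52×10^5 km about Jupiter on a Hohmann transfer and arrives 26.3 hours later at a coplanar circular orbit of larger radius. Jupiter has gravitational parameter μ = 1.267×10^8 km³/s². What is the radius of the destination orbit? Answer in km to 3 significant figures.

r₂ = 8.21×10^5 km

Transfer time t = 26.3 hours = 94680 s, and t = π√(a_t³/μ).
So a_t = (μ t²/π²)^(1/3) = (1.267×10^8 × (94680)² / π²)^(1/3) = 4.8640×10^5 km.
Since a_t = (r₁ + r₂)/2, r₂ = 2a_t − r₁ = 2×4.8640×10^5 − 1.520×10^5 = 8.208×10^5 km.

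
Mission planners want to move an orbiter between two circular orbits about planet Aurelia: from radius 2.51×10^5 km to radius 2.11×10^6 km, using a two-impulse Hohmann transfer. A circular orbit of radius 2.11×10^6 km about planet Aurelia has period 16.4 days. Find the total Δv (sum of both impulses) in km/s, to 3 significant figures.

From Kepler's third law T² = 4π²r³/μ at r = 2.11×10^6 km, T = 16.4 days = 16.4 × 86400 s = 1.41696×10^6 s: μ = 4π²r³/T² = 1.84711×10^8 km³/s².
The Hohmann ellipse has a_t = (r₁ + r₂)/2 = 1.1805×10^6 km.
Circular speed at r₁: v₁ = √(μ/r₁) = √(1.84711×10^8/2.510×10^5) = 27.13 km/s.
Transfer-orbit speed at r₁ (v² = μ(2/r − 1/a)): v_p = √[μ(2/r₁ − 1/a_t)] = 36.27 km/s.
First burn Δv₁ = |v_p − v₁| = 9.140 km/s.
Circular speed at r₂: v₂ = √(μ/r₂) = 9.356 km/s.
Transfer-orbit speed at r₂: v_a = √[μ(2/r₂ − 1/a_t)] = 4.314 km/s.
Second burn Δv₂ = |v₂ − v_a| = 5.042 km/s.
Total Δv = Δv₁ + Δv₂ = 14.18 km/s.

Δv = 14.2 km/s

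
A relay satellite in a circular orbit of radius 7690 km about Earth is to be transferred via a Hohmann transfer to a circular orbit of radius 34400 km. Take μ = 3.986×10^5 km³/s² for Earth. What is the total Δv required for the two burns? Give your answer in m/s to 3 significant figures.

Semi-major axis of the transfer orbit: a_t = (7690 + 34400)/2 = 21045 km.
Circular speed at r₁: v₁ = √(μ/r₁) = √(3.986×10^5/7690) = 7.200 km/s.
On the transfer ellipse at r₁, vis-viva equation gives v_p = √[μ(2/r₁ − 1/a_t)] = 9.205 km/s.
First burn Δv₁ = |v_p − v₁| = 2.005 km/s.
At r₂, v₂ = √(μ/r₂) = 3.404 km/s.
Transfer-orbit speed at r₂: v_a = √[μ(2/r₂ − 1/a_t)] = 2.058 km/s.
Second burn Δv₂ = |v₂ − v_a| = 1.346 km/s.
Total Δv = Δv₁ + Δv₂ = 3.351 km/s.

Δv = 3350 m/s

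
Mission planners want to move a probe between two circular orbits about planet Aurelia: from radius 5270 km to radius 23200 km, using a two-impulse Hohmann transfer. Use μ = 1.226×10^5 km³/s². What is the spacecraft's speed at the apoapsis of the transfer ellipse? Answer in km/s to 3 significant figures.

v = 1.40 km/s

Semi-major axis of the transfer orbit: a_t = (5270 + 23200)/2 = 14235 km.
The apoapsis of the transfer ellipse is at r = 23200 km.
Applying v² = μ(2/r − 1/a_t): v = 1.399 km/s.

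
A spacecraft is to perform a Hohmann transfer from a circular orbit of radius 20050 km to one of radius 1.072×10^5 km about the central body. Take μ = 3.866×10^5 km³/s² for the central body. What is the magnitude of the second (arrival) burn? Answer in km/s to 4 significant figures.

Δv₂ = 0.8330 km/s

The Hohmann ellipse has a_t = (r₁ + r₂)/2 = 63625 km.
Circular speed at r = 1.072×10^5 km: v_c = √(μ/r) = 1.899 km/s.
Vis-viva on the transfer ellipse at r = 1.072×10^5 km gives v_t = √[μ(2/r − 1/a_t)] = 1.066 km/s.
Δv₂ = |v_t − v_c| = |1.066 − 1.899| = 0.8330 km/s.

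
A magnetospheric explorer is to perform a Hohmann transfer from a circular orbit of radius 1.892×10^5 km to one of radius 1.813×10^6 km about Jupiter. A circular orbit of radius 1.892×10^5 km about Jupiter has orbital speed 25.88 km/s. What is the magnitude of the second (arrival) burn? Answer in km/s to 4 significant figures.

From the circular-orbit relation v² = μ/r at r = 1.892×10^5 km: μ = v²r = (25.88)² × 1.892×10^5 = 1.26721×10^8 km³/s².
The Hohmann ellipse has a_t = (r₁ + r₂)/2 = 1.0011×10^6 km.
Circular speed at r = 1.813×10^6 km: v_c = √(μ/r) = 8.3604 km/s.
Vis-viva on the transfer ellipse at r = 1.813×10^6 km gives v_t = √[μ(2/r − 1/a_t)] = 3.6345 km/s.
Δv₂ = |v_t − v_c| = |3.6345 − 8.3604| = 4.726 km/s.

Δv₂ = 4.726 km/s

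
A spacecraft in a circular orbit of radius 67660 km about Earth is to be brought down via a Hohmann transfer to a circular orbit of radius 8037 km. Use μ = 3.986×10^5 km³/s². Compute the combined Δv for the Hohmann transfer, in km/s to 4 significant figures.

Δv = 3.682 km/s

Semi-major axis of the transfer orbit: a_t = (67660 + 8037)/2 = 37848.5 km.
At r₁ the circular-orbit speed is v₁ = √(μ/r₁) = 2.4272 km/s.
Transfer-orbit speed at r₁ (v² = μ(2/r − 1/a)): v_a = √[μ(2/r₁ − 1/a_t)] = 1.1185 km/s.
First burn Δv₁ = |v_a − v₁| = 1.3087 km/s.
Circular speed at r₂: v₂ = √(μ/r₂) = 7.0424 km/s.
Transfer-orbit speed at r₂: v_p = √[μ(2/r₂ − 1/a_t)] = 9.4159 km/s.
Second burn Δv₂ = |v₂ − v_p| = 2.3735 km/s.
Total Δv = Δv₁ + Δv₂ = 3.682 km/s.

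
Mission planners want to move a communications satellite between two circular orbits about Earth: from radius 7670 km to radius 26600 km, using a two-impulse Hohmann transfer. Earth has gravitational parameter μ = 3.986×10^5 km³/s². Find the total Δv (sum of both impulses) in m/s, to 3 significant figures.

Δv = 3050 m/s

The Hohmann ellipse has a_t = (r₁ + r₂)/2 = 17135 km.
At r₁ the circular-orbit speed is v₁ = √(μ/r₁) = 7.209 km/s.
Transfer-orbit speed at r₁ (vis-viva equation): v_p = √[μ(2/r₁ − 1/a_t)] = 8.982 km/s.
First burn Δv₁ = |v_p − v₁| = 1.773 km/s.
Circular speed at r₂: v₂ = √(μ/r₂) = 3.871 km/s.
Transfer-orbit speed at r₂: v_a = √[μ(2/r₂ − 1/a_t)] = 2.590 km/s.
Second burn Δv₂ = |v₂ − v_a| = 1.281 km/s.
Total Δv = Δv₁ + Δv₂ = 3.054 km/s.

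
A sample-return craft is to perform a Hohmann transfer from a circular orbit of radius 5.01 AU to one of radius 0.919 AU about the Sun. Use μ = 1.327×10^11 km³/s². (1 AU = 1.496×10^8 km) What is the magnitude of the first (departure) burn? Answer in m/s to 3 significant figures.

In km: r₁ = 5.01 × 1.496×10^8 = 7.49496×10^8 km; r₂ = 0.919 × 1.496×10^8 = 1.374824×10^8 km.
The Hohmann ellipse has a_t = (r₁ + r₂)/2 = 4.434892×10^8 km.
Circular speed at r = 7.49496×10^8 km: v_c = √(μ/r) = 13.3061 km/s.
Transfer-orbit speed at the same r (vis-viva, a = a_t): v_t = √[μ(2/r − 1/a_t)] = 7.40854 km/s.
Δv₁ = |v_t − v_c| = |7.40854 − 13.3061| = 5.898 km/s.

Δv₁ = 5900 m/s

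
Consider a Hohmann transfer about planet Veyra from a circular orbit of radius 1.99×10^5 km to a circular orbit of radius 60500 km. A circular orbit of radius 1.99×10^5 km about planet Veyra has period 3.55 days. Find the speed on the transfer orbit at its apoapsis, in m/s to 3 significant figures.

v = 2780 m/s

From Kepler's third law T² = 4π²r³/μ at r = 1.99×10^5 km, T = 3.55 days = 3.55 × 86400 s = 3.0672×10^5 s: μ = 4π²r³/T² = 3.30700×10^6 km³/s².
Transfer-ellipse semi-major axis a_t = (r₁ + r₂)/2 = (1.990×10^5 + 60500)/2 = 1.2975×10^5 km.
At apoapsis, r = 1.990×10^5 km.
From the vis-viva equation, v = √[μ(2/r − 1/a_t)] = 2.784 km/s.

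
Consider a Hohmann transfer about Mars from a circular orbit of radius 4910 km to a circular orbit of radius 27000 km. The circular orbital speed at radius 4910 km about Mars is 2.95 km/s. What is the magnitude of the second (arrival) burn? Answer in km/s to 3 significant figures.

Δv₂ = 0.560 km/s

From the circular-orbit relation v² = μ/r at r = 4910 km: μ = v²r = (2.95)² × 4910 = 42729.3 km³/s².
The Hohmann ellipse has a_t = (r₁ + r₂)/2 = 15955 km.
Circular speed at r = 27000 km: v_c = √(μ/r) = 1.258 km/s.
Vis-viva on the transfer ellipse at r = 27000 km gives v_t = √[μ(2/r − 1/a_t)] = 0.6979 km/s.
Δv₂ = |v_t − v_c| = |0.6979 − 1.258| = 0.5601 km/s.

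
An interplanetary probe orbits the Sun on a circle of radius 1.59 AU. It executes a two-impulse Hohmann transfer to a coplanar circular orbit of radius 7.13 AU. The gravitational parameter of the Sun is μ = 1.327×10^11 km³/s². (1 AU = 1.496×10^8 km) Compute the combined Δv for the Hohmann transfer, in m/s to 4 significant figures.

In km: r₁ = 1.59 × 1.496×10^8 = 2.37864×10^8 km; r₂ = 7.13 × 1.496×10^8 = 1.066648×10^9 km.
Transfer-ellipse semi-major axis a_t = (r₁ + r₂)/2 = (2.37864×10^8 + 1.066648×10^9)/2 = 6.52256×10^8 km.
At r₁ the circular-orbit speed is v₁ = √(μ/r₁) = 23.620 km/s.
On the transfer ellipse at r₁, v² = μ(2/r − 1/a) gives v_p = √[μ(2/r₁ − 1/a_t)] = 30.205 km/s.
First burn Δv₁ = |v_p − v₁| = 6.585 km/s.
Circular speed at r₂: v₂ = √(μ/r₂) = 11.154 km/s.
Transfer-orbit speed at r₂: v_a = √[μ(2/r₂ − 1/a_t)] = 6.7357 km/s.
Second burn Δv₂ = |v₂ − v_a| = 4.418 km/s.
Δv = Δv₁ + Δv₂ = 6.585 + 4.418 = 11.00 km/s.

Δv = 11000 m/s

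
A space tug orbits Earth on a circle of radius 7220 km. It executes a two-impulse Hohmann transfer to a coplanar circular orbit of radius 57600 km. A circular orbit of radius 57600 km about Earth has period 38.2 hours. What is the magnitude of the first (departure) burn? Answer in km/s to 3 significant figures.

From Kepler's third law T² = 4π²r³/μ at r = 57600 km, T = 38.2 hours = 38.2 × 3600 s = 1.3752×10^5 s: μ = 4π²r³/T² = 3.98929×10^5 km³/s².
Transfer-ellipse semi-major axis a_t = (r₁ + r₂)/2 = (7220 + 57600)/2 = 32410 km.
Circular speed at r = 7220 km: v_c = √(μ/r) = 7.433 km/s.
Vis-viva on the transfer ellipse at r = 7220 km gives v_t = √[μ(2/r − 1/a_t)] = 9.909 km/s.
Δv₁ = |v_t − v_c| = |9.909 − 7.433| = 2.476 km/s.

Δv₁ = 2.48 km/s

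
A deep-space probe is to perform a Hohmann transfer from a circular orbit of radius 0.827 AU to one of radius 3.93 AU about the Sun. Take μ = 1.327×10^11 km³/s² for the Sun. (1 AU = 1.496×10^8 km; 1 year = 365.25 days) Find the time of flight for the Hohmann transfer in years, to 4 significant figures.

In km: r₁ = 0.827 × 1.496×10^8 = 1.237192×10^8 km; r₂ = 3.93 × 1.496×10^8 = 5.87928×10^8 km.
Semi-major axis of the transfer orbit: a_t = (1.237192×10^8 + 5.87928×10^8)/2 = 3.558236×10^8 km.
By Kepler's third law the transfer-orbit period is T = 2π√(a_t³/μ), so t = T/2 = 5.789×10^7 s.
Converting: 5.789×10^7 s ÷ 3.15576×10^7 s/year (365.25 × 86400) = 1.834 years.

t = 1.834 years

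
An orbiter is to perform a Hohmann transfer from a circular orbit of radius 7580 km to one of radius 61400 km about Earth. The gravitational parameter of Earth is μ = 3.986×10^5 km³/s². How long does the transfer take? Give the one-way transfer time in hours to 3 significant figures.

Semi-major axis of the transfer orbit: a_t = (7580 + 61400)/2 = 34490 km.
Transfer time t = π√(a_t³/μ) = π√((34490)³ / 3.986×10^5) = 31870 s.
Converting: 31870 s ÷ 3600 s/hour = 8.85 hours.

t = 8.85 hours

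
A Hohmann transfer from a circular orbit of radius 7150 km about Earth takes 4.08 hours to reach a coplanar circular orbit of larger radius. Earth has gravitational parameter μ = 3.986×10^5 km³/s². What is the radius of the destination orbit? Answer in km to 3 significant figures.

r₂ = 34000 km

Transfer time t = 4.08 hours = 14688 s, and t = π√(a_t³/μ).
So a_t = (μ t²/π²)^(1/3) = (3.986×10^5 × (14688)² / π²)^(1/3) = 20577 km.
Since a_t = (r₁ + r₂)/2, r₂ = 2a_t − r₁ = 2×20577 − 7150 = 34004 km.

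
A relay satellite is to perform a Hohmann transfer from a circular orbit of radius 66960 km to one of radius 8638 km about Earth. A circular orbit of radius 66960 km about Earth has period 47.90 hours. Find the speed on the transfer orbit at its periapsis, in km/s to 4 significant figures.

From Kepler's third law T² = 4π²r³/μ at r = 66960 km, T = 47.90 hours = 47.90 × 3600 s = 1.7244×10^5 s: μ = 4π²r³/T² = 3.98593×10^5 km³/s².
Semi-major axis of the transfer orbit: a_t = (66960 + 8638)/2 = 37799 km.
At periapsis, r = 8638 km.
Vis-viva: v = √[μ(2/r − 1/a_t)] = √[3.98593×10^5 × (2/8638 − 1/37799)] = 9.041 km/s.

v = 9.041 km/s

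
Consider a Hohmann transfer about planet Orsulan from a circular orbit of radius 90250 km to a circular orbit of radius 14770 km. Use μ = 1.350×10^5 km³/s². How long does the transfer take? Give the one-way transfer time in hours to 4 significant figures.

t = 28.58 hours

Semi-major axis of the transfer orbit: a_t = (90250 + 14770)/2 = 52510 km.
Transfer time t = π√(a_t³/μ) = π√((52510)³ / 1.350×10^5) = 1.029×10^5 s.
Converting: 1.029×10^5 s ÷ 3600 s/hour = 28.58 hours.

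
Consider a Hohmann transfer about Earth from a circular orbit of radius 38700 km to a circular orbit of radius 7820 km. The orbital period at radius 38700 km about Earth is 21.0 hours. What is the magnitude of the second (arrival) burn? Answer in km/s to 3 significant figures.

Δv₂ = 2.07 km/s

From Kepler's third law T² = 4π²r³/μ at r = 38700 km, T = 21.0 hours = 21.0 × 3600 s = 75600 s: μ = 4π²r³/T² = 4.00358×10^5 km³/s².
Transfer-ellipse semi-major axis a_t = (r₁ + r₂)/2 = (38700 + 7820)/2 = 23260 km.
On the circular orbit at r = 7820 km, v_c = √(μ/r) = 7.155 km/s.
Transfer-orbit speed at the same r (vis-viva, a = a_t): v_t = √[μ(2/r − 1/a_t)] = 9.229 km/s.
Δv₂ = |v_t − v_c| = |9.229 − 7.155| = 2.074 km/s.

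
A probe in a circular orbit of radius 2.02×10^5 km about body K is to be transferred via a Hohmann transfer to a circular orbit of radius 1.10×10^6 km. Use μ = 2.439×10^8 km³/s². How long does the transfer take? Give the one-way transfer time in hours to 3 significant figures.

Semi-major axis of the transfer orbit: a_t = (2.020×10^5 + 1.100×10^6)/2 = 6.510×10^5 km.
Half the transfer-orbit period gives t = π√(a_t³/μ) = 1.057×10^5 s.
Converting: 1.057×10^5 s ÷ 3600 s/hour = 29.4 hours.

t = 29.4 hours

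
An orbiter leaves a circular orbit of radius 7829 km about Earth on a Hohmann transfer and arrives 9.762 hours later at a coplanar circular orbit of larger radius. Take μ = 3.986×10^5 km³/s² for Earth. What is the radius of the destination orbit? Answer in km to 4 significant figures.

Transfer time t = 9.762 hours = 35143.2 s, and t = π√(a_t³/μ).
So a_t = (μ t²/π²)^(1/3) = (3.986×10^5 × (35143.2)² / π²)^(1/3) = 36811 km.
Since a_t = (r₁ + r₂)/2, r₂ = 2a_t − r₁ = 2×36811 − 7829 = 65793 km.

r₂ = 65790 km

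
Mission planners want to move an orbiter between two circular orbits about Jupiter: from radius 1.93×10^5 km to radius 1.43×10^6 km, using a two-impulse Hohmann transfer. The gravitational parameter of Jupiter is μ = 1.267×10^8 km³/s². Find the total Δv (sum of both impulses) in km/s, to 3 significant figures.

Semi-major axis of the transfer orbit: a_t = (1.930×10^5 + 1.430×10^6)/2 = 8.115×10^5 km.
Circular speed at r₁: v₁ = √(μ/r₁) = √(1.267×10^8/1.930×10^5) = 25.62 km/s.
On the transfer ellipse at r₁, vis-viva equation gives v_p = √[μ(2/r₁ − 1/a_t)] = 34.01 km/s.
First burn Δv₁ = |v_p − v₁| = 8.390 km/s.
Circular speed at r₂: v₂ = √(μ/r₂) = 9.4128 km/s.
Transfer-orbit speed at r₂: v_a = √[μ(2/r₂ − 1/a_t)] = 4.5904 km/s.
Second burn Δv₂ = |v₂ − v_a| = 4.822 km/s.
Total Δv = Δv₁ + Δv₂ = 13.21 km/s.

Δv = 13.2 km/s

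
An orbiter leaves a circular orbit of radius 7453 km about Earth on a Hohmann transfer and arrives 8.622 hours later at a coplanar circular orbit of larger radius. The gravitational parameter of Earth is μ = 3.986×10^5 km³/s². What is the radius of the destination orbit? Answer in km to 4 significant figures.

Transfer time t = 8.622 hours = 31039.2 s, and t = π√(a_t³/μ).
So a_t = (μ t²/π²)^(1/3) = (3.986×10^5 × (31039.2)² / π²)^(1/3) = 33886 km.
Since a_t = (r₁ + r₂)/2, r₂ = 2a_t − r₁ = 2×33886 − 7453 = 60319 km.

r₂ = 60320 km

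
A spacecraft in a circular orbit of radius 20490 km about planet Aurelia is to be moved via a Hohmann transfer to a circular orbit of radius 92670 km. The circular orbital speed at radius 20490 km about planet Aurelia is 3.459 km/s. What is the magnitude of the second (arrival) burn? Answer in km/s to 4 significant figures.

Δv₂ = 0.6477 km/s

From the circular-orbit relation v² = μ/r at r = 20490 km: μ = v²r = (3.459)² × 20490 = 2.45156×10^5 km³/s².
The Hohmann ellipse has a_t = (r₁ + r₂)/2 = 56580 km.
Circular speed at r = 92670 km: v_c = √(μ/r) = 1.6265 km/s.
Vis-viva on the transfer ellipse at r = 92670 km gives v_t = √[μ(2/r − 1/a_t)] = 0.97879 km/s.
Δv₂ = |v_t − v_c| = |0.97879 − 1.6265| = 0.6477 km/s.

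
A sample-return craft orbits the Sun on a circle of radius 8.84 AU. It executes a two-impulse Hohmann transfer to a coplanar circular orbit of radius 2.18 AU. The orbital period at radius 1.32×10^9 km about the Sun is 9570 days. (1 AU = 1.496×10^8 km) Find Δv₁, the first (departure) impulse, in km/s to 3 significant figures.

Δv₁ = 3.72 km/s

From Kepler's third law T² = 4π²r³/μ at r = 1.32×10^9 km, T = 9570 days = 9570 × 86400 s = 8.26848×10^8 s: μ = 4π²r³/T² = 1.32810×10^11 km³/s².
In km: r₁ = 8.84 × 1.496×10^8 = 1.322464×10^9 km; r₂ = 2.18 × 1.496×10^8 = 3.26128×10^8 km.
Transfer-ellipse semi-major axis a_t = (r₁ + r₂)/2 = (1.322464×10^9 + 3.26128×10^8)/2 = 8.24296×10^8 km.
Circular speed at r = 1.322464×10^9 km: v_c = √(μ/r) = 10.021 km/s.
Transfer-orbit speed at the same r (vis-viva, a = a_t): v_t = √[μ(2/r − 1/a_t)] = 6.3034 km/s.
Δv₁ = |v_t − v_c| = |6.3034 − 10.021| = 3.718 km/s.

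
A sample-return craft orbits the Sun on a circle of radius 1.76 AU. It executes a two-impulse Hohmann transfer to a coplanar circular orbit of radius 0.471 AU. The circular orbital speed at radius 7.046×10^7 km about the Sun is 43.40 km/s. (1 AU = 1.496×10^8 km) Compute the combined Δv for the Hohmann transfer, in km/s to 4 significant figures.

From the circular-orbit relation v² = μ/r at r = 7.046×10^7 km: μ = v²r = (43.40)² × 7.046×10^7 = 1.32716×10^11 km³/s².
In km: r₁ = 1.76 × 1.496×10^8 = 2.63296×10^8 km; r₂ = 0.471 × 1.496×10^8 = 7.04616×10^7 km.
Transfer-ellipse semi-major axis a_t = (r₁ + r₂)/2 = (2.63296×10^8 + 7.04616×10^7)/2 = 1.668788×10^8 km.
At r₁ the circular-orbit speed is v₁ = √(μ/r₁) = 22.45117 km/s.
Transfer-orbit speed at r₁ (vis-viva): v_a = √[μ(2/r₁ − 1/a_t)] = 14.58863 km/s.
First burn Δv₁ = |v_a − v₁| = 7.8625 km/s.
Circular speed at r₂: v₂ = √(μ/r₂) = 43.400 km/s.
Transfer-orbit speed at r₂: v_p = √[μ(2/r₂ − 1/a_t)] = 54.514 km/s.
Second burn Δv₂ = |v₂ − v_p| = 11.114 km/s.
Δv = Δv₁ + Δv₂ = 7.8625 + 11.114 = 18.98 km/s.

Δv = 18.98 km/s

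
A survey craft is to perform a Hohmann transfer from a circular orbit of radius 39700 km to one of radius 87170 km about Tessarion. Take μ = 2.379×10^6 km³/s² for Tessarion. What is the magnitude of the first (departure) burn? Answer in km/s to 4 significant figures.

Δv₁ = 1.333 km/s

Semi-major axis of the transfer orbit: a_t = (39700 + 87170)/2 = 63435 km.
Circular speed at r = 39700 km: v_c = √(μ/r) = 7.741 km/s.
Transfer-orbit speed at the same r (vis-viva, a = a_t): v_t = √[μ(2/r − 1/a_t)] = 9.074 km/s.
Δv₁ = |v_t − v_c| = |9.074 − 7.741| = 1.333 km/s.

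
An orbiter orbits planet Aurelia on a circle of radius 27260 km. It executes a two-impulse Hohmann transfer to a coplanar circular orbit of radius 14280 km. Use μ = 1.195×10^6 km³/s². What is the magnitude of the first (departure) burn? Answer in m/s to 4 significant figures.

Δv₁ = 1131 m/s

The Hohmann ellipse has a_t = (r₁ + r₂)/2 = 20770 km.
Circular speed at r = 27260 km: v_c = √(μ/r) = 6.621 km/s.
Vis-viva on the transfer ellipse at r = 27260 km gives v_t = √[μ(2/r − 1/a_t)] = 5.490 km/s.
Δv₁ = |v_t − v_c| = |5.490 − 6.621| = 1.131 km/s.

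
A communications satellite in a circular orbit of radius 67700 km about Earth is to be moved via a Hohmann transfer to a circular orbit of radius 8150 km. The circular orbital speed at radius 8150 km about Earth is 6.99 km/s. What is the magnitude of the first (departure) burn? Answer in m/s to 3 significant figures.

Δv₁ = 1300 m/s

From the circular-orbit relation v² = μ/r at r = 8150 km: μ = v²r = (6.99)² × 8150 = 3.98210×10^5 km³/s².
Transfer-ellipse semi-major axis a_t = (r₁ + r₂)/2 = (67700 + 8150)/2 = 37925 km.
Circular speed at r = 67700 km: v_c = √(μ/r) = 2.425 km/s.
Vis-viva on the transfer ellipse at r = 67700 km gives v_t = √[μ(2/r − 1/a_t)] = 1.124 km/s.
Δv₁ = |v_t − v_c| = |1.124 − 2.425| = 1.301 km/s.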